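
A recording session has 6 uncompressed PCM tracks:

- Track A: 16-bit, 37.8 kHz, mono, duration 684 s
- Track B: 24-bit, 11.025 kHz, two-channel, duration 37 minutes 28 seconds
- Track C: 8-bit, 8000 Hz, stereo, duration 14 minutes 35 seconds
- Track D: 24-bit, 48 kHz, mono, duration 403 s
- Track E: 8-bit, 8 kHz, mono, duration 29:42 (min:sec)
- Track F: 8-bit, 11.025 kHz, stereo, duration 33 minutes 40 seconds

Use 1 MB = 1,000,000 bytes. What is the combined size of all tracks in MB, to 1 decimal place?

331.2 MB

Track A: 37,800 × 684 × 2 × 1 = 51,710,400 bytes.
Track B: 37 minutes 28 seconds = 2,248 s; 11,025 × 2,248 × 3 × 2 = 148,705,200 bytes.
Track C: 14 minutes 35 seconds = 875 s; 8,000 × 875 × 1 × 2 = 14,000,000 bytes.
Track D: 48,000 × 403 × 3 × 1 = 58,032,000 bytes.
Track E: 29:42 (min:sec) = 1,782 s; 8,000 × 1,782 × 1 × 1 = 14,256,000 bytes.
Track F: 33 minutes 40 seconds = 2,020 s; 11,025 × 2,020 × 1 × 2 = 44,541,000 bytes.
Total = 331,244,600 bytes = 331.2 MB.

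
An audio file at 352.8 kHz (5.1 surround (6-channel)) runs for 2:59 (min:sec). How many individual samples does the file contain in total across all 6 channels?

2:59 (min:sec) = 179 s.
352,800 × 179 s × 6 ch = 378,907,200 samples.

378,907,200 samples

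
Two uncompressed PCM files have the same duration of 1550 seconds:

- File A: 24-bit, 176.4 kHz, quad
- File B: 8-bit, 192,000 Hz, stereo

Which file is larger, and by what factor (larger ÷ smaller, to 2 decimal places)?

File A, by a factor of 5.51

File A: 176,400 × 3 × 4 = 2,116,800 bytes/s.
File B: 192,000 × 1 × 2 = 384,000 bytes/s.
File A is larger; ratio = 3,281,040,000 / 595,200,000 = 5.51.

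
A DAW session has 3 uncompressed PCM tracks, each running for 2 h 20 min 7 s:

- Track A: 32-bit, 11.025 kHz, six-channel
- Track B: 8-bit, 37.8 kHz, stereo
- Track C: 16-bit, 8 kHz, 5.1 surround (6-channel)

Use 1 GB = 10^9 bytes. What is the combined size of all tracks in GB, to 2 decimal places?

3.67 GB

2 h 20 min 7 s = 8,407 s.
Track A: 11,025 × 8,407 × 4 × 6 = 2,224,492,200 bytes.
Track B: 37,800 × 8,407 × 1 × 2 = 635,569,200 bytes.
Track C: 8,000 × 8,407 × 2 × 6 = 807,072,000 bytes.
Total = 3,667,133,400 bytes = 3.67 GB.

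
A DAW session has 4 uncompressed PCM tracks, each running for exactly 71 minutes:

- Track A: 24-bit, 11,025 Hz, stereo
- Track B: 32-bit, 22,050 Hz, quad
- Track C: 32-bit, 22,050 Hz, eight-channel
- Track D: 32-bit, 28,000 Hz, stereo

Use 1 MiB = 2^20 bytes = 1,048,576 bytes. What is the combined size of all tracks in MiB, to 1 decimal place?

5478.7 MiB

exactly 71 minutes = 4,260 s.
Track A: 11,025 × 4,260 × 3 × 2 = 281,799,000 bytes.
Track B: 22,050 × 4,260 × 4 × 4 = 1,502,928,000 bytes.
Track C: 22,050 × 4,260 × 4 × 8 = 3,005,856,000 bytes.
Track D: 28,000 × 4,260 × 4 × 2 = 954,240,000 bytes.
Total = 5,744,823,000 bytes = 5478.7 MiB.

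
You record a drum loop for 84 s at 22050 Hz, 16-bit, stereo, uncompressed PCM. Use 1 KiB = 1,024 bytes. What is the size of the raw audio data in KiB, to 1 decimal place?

7235.2 KiB

Bytes = 22,050 samples/s × 84 s × 2 bytes/sample × 2 ch = 7,408,800 bytes.
7,408,800 / 1,024 = 7235.2 KiB.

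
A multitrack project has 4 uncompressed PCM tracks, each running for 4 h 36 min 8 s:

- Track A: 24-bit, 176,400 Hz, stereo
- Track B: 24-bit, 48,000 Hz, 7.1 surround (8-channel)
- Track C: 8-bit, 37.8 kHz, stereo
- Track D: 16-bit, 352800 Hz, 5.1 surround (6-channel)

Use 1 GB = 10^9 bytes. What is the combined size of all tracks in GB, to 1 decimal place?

108.0 GB

4 h 36 min 8 s = 16,568 s.
Track A: 176,400 × 16,568 × 3 × 2 = 17,535,571,200 bytes.
Track B: 48,000 × 16,568 × 3 × 8 = 19,086,336,000 bytes.
Track C: 37,800 × 16,568 × 1 × 2 = 1,252,540,800 bytes.
Track D: 352,800 × 16,568 × 2 × 6 = 70,142,284,800 bytes.
Total = 108,016,732,800 bytes = 108.0 GB.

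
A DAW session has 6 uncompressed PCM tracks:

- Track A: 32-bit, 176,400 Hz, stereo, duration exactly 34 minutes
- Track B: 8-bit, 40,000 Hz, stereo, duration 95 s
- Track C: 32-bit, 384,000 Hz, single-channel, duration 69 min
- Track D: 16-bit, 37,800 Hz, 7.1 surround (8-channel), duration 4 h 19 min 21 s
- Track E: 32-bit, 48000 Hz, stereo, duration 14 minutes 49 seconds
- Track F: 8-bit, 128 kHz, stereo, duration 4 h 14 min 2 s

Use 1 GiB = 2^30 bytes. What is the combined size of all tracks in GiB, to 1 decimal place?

21.3 GiB

Track A: exactly 34 minutes = 2,040 s; 176,400 × 2,040 × 4 × 2 = 2,878,848,000 bytes.
Track B: 40,000 × 95 × 1 × 2 = 7,600,000 bytes.
Track C: 69 min = 4,140 s; 384,000 × 4,140 × 4 × 1 = 6,359,040,000 bytes.
Track D: 4 h 19 min 21 s = 15,561 s; 37,800 × 15,561 × 2 × 8 = 9,411,292,800 bytes.
Track E: 14 minutes 49 seconds = 889 s; 48,000 × 889 × 4 × 2 = 341,376,000 bytes.
Track F: 4 h 14 min 2 s = 15,242 s; 128,000 × 15,242 × 1 × 2 = 3,901,952,000 bytes.
Total = 22,900,108,800 bytes = 21.3 GiB.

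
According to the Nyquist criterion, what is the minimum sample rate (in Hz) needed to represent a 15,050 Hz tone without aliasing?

Minimum sample rate = 2 × 15,050 Hz = 30,100 Hz.

30,100 Hz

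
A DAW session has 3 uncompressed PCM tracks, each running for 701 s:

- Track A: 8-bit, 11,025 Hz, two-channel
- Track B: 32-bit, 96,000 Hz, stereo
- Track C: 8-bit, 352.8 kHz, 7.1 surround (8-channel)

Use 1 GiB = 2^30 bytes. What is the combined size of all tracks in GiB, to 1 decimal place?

2.4 GiB

Track A: 11,025 × 701 × 1 × 2 = 15,457,050 bytes.
Track B: 96,000 × 701 × 4 × 2 = 538,368,000 bytes.
Track C: 352,800 × 701 × 1 × 8 = 1,978,502,400 bytes.
Total = 2,532,327,450 bytes = 2.4 GiB.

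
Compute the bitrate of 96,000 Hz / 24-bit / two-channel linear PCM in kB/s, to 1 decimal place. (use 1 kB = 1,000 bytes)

Bit rate = 96,000 × 24 × 2 = 4,608,000 bits/s.
4,608,000 / 8 = 576,000 B/s = 576.0 kB/s.

576.0 kB/s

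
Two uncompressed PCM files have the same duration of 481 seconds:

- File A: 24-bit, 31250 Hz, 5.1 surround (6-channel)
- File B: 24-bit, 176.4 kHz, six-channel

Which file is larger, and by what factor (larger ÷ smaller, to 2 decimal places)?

File B, by a factor of 5.64

File A: 31,250 × 3 × 6 = 562,500 bytes/s.
File B: 176,400 × 3 × 6 = 3,175,200 bytes/s.
File B is larger; ratio = 1,527,271,200 / 270,562,500 = 5.64.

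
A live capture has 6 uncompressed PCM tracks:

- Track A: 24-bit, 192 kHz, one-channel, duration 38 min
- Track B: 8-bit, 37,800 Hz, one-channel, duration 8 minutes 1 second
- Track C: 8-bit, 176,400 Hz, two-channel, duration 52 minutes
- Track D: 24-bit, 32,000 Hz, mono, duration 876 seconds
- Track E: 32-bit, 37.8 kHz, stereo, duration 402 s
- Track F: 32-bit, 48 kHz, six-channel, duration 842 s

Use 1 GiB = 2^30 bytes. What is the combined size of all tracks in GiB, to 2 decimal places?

Track A: 38 min = 2,280 s; 192,000 × 2,280 × 3 × 1 = 1,313,280,000 bytes.
Track B: 8 minutes 1 second = 481 s; 37,800 × 481 × 1 × 1 = 18,181,800 bytes.
Track C: 52 minutes = 3,120 s; 176,400 × 3,120 × 1 × 2 = 1,100,736,000 bytes.
Track D: 32,000 × 876 × 3 × 1 = 84,096,000 bytes.
Track E: 37,800 × 402 × 4 × 2 = 121,564,800 bytes.
Track F: 48,000 × 842 × 4 × 6 = 969,984,000 bytes.
Total = 3,607,842,600 bytes = 3.36 GiB.

3.36 GiB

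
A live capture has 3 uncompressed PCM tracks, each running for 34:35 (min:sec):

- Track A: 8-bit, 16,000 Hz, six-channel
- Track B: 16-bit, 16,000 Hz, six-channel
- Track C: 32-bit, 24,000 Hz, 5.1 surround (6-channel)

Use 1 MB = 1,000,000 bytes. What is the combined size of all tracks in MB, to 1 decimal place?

34:35 (min:sec) = 2,075 s.
Track A: 16,000 × 2,075 × 1 × 6 = 199,200,000 bytes.
Track B: 16,000 × 2,075 × 2 × 6 = 398,400,000 bytes.
Track C: 24,000 × 2,075 × 4 × 6 = 1,195,200,000 bytes.
Total = 1,792,800,000 bytes = 1792.8 MB.

1792.8 MB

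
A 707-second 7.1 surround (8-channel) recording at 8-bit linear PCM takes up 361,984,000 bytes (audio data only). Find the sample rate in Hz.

64,000 Hz

Bytes = sample_rate × seconds × bytes_per_sample × channels.
sample_rate = 361,984,000 / (707 × 1 × 8) = 361,984,000 / 5,656 = 64,000 Hz.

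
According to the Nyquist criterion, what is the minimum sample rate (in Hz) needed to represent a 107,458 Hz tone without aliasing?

214,916 Hz

Minimum sample rate = 2 × 107,458 Hz = 214,916 Hz.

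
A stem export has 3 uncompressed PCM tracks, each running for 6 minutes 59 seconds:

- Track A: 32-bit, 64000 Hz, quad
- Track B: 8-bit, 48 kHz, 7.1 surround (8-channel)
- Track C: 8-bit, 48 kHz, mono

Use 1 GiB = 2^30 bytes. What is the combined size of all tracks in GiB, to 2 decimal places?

0.57 GiB

6 minutes 59 seconds = 419 s.
Track A: 64,000 × 419 × 4 × 4 = 429,056,000 bytes.
Track B: 48,000 × 419 × 1 × 8 = 160,896,000 bytes.
Track C: 48,000 × 419 × 1 × 1 = 20,112,000 bytes.
Total = 610,064,000 bytes = 0.57 GiB.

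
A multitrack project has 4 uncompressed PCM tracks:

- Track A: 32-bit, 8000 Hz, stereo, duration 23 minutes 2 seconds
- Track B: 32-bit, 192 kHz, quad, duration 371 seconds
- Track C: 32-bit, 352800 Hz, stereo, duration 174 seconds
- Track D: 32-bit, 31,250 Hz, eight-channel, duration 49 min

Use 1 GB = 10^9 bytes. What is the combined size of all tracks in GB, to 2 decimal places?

Track A: 23 minutes 2 seconds = 1,382 s; 8,000 × 1,382 × 4 × 2 = 88,448,000 bytes.
Track B: 192,000 × 371 × 4 × 4 = 1,139,712,000 bytes.
Track C: 352,800 × 174 × 4 × 2 = 491,097,600 bytes.
Track D: 49 min = 2,940 s; 31,250 × 2,940 × 4 × 8 = 2,940,000,000 bytes.
Total = 4,659,257,600 bytes = 4.66 GB.

4.66 GB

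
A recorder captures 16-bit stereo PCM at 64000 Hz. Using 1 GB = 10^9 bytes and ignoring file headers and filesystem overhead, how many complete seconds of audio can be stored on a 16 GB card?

62,500 seconds

Uncompressed byte rate = 64,000 × 2 × 2 = 256,000 bytes/s.
Capacity = 16 × 1,000,000,000 = 16,000,000,000 bytes.
16,000,000,000 / 256,000 ≈ 62500 s → 62,500 seconds.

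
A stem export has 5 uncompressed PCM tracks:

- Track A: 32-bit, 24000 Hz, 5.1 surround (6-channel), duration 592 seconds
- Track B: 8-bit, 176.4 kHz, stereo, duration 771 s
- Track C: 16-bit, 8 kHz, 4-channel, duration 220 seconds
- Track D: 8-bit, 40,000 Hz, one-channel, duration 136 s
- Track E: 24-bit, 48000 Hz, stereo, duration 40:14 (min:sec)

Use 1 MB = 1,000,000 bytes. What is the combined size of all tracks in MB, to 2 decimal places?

1327.75 MB

Track A: 24,000 × 592 × 4 × 6 = 340,992,000 bytes.
Track B: 176,400 × 771 × 1 × 2 = 272,008,800 bytes.
Track C: 8,000 × 220 × 2 × 4 = 14,080,000 bytes.
Track D: 40,000 × 136 × 1 × 1 = 5,440,000 bytes.
Track E: 40:14 (min:sec) = 2,414 s; 48,000 × 2,414 × 3 × 2 = 695,232,000 bytes.
Total = 1,327,752,800 bytes = 1327.75 MB.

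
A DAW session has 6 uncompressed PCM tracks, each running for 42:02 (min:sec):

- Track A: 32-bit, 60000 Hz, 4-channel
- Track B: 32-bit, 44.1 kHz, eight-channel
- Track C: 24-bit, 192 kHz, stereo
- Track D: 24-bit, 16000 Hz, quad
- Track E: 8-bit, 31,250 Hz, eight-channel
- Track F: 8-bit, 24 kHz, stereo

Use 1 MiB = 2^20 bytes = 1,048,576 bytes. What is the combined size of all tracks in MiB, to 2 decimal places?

9652.41 MiB

42:02 (min:sec) = 2,522 s.
Track A: 60,000 × 2,522 × 4 × 4 = 2,421,120,000 bytes.
Track B: 44,100 × 2,522 × 4 × 8 = 3,559,046,400 bytes.
Track C: 192,000 × 2,522 × 3 × 2 = 2,905,344,000 bytes.
Track D: 16,000 × 2,522 × 3 × 4 = 484,224,000 bytes.
Track E: 31,250 × 2,522 × 1 × 8 = 630,500,000 bytes.
Track F: 24,000 × 2,522 × 1 × 2 = 121,056,000 bytes.
Total = 10,121,290,400 bytes = 9652.41 MiB.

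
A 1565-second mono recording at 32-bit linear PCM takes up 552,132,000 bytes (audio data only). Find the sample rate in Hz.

Bytes = sample_rate × seconds × bytes_per_sample × channels.
sample_rate = 552,132,000 / (1,565 × 4 × 1) = 552,132,000 / 6,260 = 88,200 Hz.

88,200 Hz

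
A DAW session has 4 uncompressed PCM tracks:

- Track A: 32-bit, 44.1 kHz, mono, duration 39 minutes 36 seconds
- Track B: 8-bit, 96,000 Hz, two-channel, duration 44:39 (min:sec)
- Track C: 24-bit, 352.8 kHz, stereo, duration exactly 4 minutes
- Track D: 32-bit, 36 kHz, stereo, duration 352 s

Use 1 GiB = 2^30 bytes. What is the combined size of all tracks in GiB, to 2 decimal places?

Track A: 39 minutes 36 seconds = 2,376 s; 44,100 × 2,376 × 4 × 1 = 419,126,400 bytes.
Track B: 44:39 (min:sec) = 2,679 s; 96,000 × 2,679 × 1 × 2 = 514,368,000 bytes.
Track C: exactly 4 minutes = 240 s; 352,800 × 240 × 3 × 2 = 508,032,000 bytes.
Track D: 36,000 × 352 × 4 × 2 = 101,376,000 bytes.
Total = 1,542,902,400 bytes = 1.44 GiB.

1.44 GiB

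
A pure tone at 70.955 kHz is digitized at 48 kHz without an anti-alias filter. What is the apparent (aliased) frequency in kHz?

Nyquist = 48,000/2 = 24,000 Hz; 70,955 Hz exceeds it.
Alias = |70,955 − 1×48,000| = |70,955 − 48,000| = 22,955 Hz = 22.955 kHz.

22.955 kHz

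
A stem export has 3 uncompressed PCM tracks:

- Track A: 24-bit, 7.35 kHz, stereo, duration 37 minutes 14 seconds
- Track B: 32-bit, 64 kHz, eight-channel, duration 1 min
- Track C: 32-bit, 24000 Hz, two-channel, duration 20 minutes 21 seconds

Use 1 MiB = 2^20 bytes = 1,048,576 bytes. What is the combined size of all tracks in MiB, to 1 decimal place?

Track A: 37 minutes 14 seconds = 2,234 s; 7,350 × 2,234 × 3 × 2 = 98,519,400 bytes.
Track B: 1 min = 60 s; 64,000 × 60 × 4 × 8 = 122,880,000 bytes.
Track C: 20 minutes 21 seconds = 1,221 s; 24,000 × 1,221 × 4 × 2 = 234,432,000 bytes.
Total = 455,831,400 bytes = 434.7 MiB.

434.7 MiB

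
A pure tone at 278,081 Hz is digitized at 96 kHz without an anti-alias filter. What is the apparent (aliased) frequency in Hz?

9,919 Hz

Nyquist = 96,000/2 = 48,000 Hz; 278,081 Hz exceeds it.
Alias = |278,081 − 3×96,000| = |278,081 − 288,000| = 9,919 Hz.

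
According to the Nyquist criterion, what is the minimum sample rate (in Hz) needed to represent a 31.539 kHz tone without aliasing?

Minimum sample rate = 2 × 31,539 Hz = 63,078 Hz.

63,078 Hz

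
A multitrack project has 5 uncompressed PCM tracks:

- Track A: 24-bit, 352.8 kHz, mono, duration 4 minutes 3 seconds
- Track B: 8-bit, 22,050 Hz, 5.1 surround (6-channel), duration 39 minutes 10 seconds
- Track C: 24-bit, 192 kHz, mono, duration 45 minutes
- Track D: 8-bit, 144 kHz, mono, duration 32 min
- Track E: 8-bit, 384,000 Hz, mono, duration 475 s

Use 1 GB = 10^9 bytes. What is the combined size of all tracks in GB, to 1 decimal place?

2.6 GB

Track A: 4 minutes 3 seconds = 243 s; 352,800 × 243 × 3 × 1 = 257,191,200 bytes.
Track B: 39 minutes 10 seconds = 2,350 s; 22,050 × 2,350 × 1 × 6 = 310,905,000 bytes.
Track C: 45 minutes = 2,700 s; 192,000 × 2,700 × 3 × 1 = 1,555,200,000 bytes.
Track D: 32 min = 1,920 s; 144,000 × 1,920 × 1 × 1 = 276,480,000 bytes.
Track E: 384,000 × 475 × 1 × 1 = 182,400,000 bytes.
Total = 2,582,176,200 bytes = 2.6 GB.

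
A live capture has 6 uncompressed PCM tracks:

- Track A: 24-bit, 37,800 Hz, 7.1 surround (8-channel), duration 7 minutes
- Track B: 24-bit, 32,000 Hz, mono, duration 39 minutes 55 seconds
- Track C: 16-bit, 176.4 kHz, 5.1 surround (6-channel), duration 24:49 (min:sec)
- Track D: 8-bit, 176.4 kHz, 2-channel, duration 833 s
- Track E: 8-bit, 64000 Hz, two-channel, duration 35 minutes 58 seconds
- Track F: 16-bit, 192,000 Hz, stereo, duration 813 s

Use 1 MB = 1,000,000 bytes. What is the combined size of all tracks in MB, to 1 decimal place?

Track A: 7 minutes = 420 s; 37,800 × 420 × 3 × 8 = 381,024,000 bytes.
Track B: 39 minutes 55 seconds = 2,395 s; 32,000 × 2,395 × 3 × 1 = 229,920,000 bytes.
Track C: 24:49 (min:sec) = 1,489 s; 176,400 × 1,489 × 2 × 6 = 3,151,915,200 bytes.
Track D: 176,400 × 833 × 1 × 2 = 293,882,400 bytes.
Track E: 35 minutes 58 seconds = 2,158 s; 64,000 × 2,158 × 1 × 2 = 276,224,000 bytes.
Track F: 192,000 × 813 × 2 × 2 = 624,384,000 bytes.
Total = 4,957,349,600 bytes = 4957.3 MB.

4957.3 MB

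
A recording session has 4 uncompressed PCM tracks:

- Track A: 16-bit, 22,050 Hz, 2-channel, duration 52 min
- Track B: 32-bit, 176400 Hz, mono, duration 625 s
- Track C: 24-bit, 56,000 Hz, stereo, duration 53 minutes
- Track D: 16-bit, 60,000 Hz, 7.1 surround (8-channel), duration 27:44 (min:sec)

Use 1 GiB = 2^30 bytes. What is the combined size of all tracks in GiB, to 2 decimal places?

3.15 GiB

Track A: 52 min = 3,120 s; 22,050 × 3,120 × 2 × 2 = 275,184,000 bytes.
Track B: 176,400 × 625 × 4 × 1 = 441,000,000 bytes.
Track C: 53 minutes = 3,180 s; 56,000 × 3,180 × 3 × 2 = 1,068,480,000 bytes.
Track D: 27:44 (min:sec) = 1,664 s; 60,000 × 1,664 × 2 × 8 = 1,597,440,000 bytes.
Total = 3,382,104,000 bytes = 3.15 GiB.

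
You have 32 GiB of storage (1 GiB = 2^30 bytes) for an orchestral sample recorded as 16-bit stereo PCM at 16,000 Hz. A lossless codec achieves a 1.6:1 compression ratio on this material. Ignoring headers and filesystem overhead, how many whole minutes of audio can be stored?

Uncompressed byte rate = 16,000 × 2 × 2 = 64,000 bytes/s.
After 1.6:1 compression, effective rate ≈ 40000 bytes/s.
Capacity = 32 × 1,073,741,824 = 34,359,738,368 bytes.
34,359,738,368 / effective rate ≈ 858993.46 s → 14,316 minutes.

14,316 minutes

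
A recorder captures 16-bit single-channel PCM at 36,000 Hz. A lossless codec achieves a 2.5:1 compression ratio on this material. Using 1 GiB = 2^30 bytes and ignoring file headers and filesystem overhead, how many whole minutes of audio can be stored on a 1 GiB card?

Uncompressed byte rate = 36,000 × 2 × 1 = 72,000 bytes/s.
After 2.5:1 compression, effective rate ≈ 28800 bytes/s.
Capacity = 1 × 1,073,741,824 = 1,073,741,824 bytes.
1,073,741,824 / effective rate ≈ 37282.7 s → 621 minutes.

621 minutes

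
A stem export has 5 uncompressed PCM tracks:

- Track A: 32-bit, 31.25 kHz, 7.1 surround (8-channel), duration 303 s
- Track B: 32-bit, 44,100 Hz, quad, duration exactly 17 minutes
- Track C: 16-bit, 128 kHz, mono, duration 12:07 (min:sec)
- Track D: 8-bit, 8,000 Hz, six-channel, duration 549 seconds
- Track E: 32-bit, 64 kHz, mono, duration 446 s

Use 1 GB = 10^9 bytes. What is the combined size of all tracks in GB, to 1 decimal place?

Track A: 31,250 × 303 × 4 × 8 = 303,000,000 bytes.
Track B: exactly 17 minutes = 1,020 s; 44,100 × 1,020 × 4 × 4 = 719,712,000 bytes.
Track C: 12:07 (min:sec) = 727 s; 128,000 × 727 × 2 × 1 = 186,112,000 bytes.
Track D: 8,000 × 549 × 1 × 6 = 26,352,000 bytes.
Track E: 64,000 × 446 × 4 × 1 = 114,176,000 bytes.
Total = 1,349,352,000 bytes = 1.3 GB.

1.3 GB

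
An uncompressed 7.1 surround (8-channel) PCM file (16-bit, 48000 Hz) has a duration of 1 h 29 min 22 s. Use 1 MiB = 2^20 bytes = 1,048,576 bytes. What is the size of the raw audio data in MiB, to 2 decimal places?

Duration = 1 h 29 min 22 s = 5,362 s.
Bytes = 48,000 samples/s × 5,362 s × 2 bytes/sample × 8 ch = 4,118,016,000 bytes.
4,118,016,000 / 1,048,576 = 3927.25 MiB.

3927.25 MiB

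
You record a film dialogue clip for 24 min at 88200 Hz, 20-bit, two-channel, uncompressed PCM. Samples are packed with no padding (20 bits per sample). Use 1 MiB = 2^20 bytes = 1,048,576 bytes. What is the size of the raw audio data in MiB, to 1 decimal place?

Duration = 24 min = 1,440 s.
Bits = 88,200 × 1,440 × 20 × 2 = 5,080,320,000 bits = 635,040,000 bytes.
635,040,000 / 1,048,576 = 605.6 MiB.

605.6 MiB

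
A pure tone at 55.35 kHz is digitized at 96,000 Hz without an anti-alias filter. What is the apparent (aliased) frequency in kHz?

40.65 kHz

Nyquist = 96,000/2 = 48,000 Hz; 55,350 Hz exceeds it.
Alias = |55,350 − 1×96,000| = |55,350 − 96,000| = 40,650 Hz = 40.65 kHz.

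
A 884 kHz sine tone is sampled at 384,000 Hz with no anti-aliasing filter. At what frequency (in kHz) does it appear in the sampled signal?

116 kHz

Nyquist = 384,000/2 = 192,000 Hz; 884,000 Hz exceeds it.
Alias = |884,000 − 2×384,000| = |884,000 − 768,000| = 116,000 Hz = 116 kHz.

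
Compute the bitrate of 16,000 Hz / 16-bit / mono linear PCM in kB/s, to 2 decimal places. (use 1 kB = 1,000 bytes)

32.00 kB/s

Bit rate = 16,000 × 16 × 1 = 256,000 bits/s.
256,000 / 8 = 32,000 B/s = 32.00 kB/s.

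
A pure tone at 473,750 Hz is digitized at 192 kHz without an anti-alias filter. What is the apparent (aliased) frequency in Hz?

Nyquist = 192,000/2 = 96,000 Hz; 473,750 Hz exceeds it.
Alias = |473,750 − 2×192,000| = |473,750 − 384,000| = 89,750 Hz.

89,750 Hz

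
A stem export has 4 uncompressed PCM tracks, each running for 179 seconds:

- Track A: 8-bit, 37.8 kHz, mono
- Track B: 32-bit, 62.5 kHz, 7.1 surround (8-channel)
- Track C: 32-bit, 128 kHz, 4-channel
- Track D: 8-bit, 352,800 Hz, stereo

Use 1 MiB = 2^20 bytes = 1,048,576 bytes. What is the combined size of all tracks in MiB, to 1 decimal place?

Track A: 37,800 × 179 × 1 × 1 = 6,766,200 bytes.
Track B: 62,500 × 179 × 4 × 8 = 358,000,000 bytes.
Track C: 128,000 × 179 × 4 × 4 = 366,592,000 bytes.
Track D: 352,800 × 179 × 1 × 2 = 126,302,400 bytes.
Total = 857,660,600 bytes = 817.9 MiB.

817.9 MiB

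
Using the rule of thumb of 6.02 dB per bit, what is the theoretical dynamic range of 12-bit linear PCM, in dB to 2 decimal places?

72.24 dB

12 × 6.02 = 72.24 dB.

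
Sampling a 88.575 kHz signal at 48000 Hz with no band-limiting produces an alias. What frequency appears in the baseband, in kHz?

Nyquist = 48,000/2 = 24,000 Hz; 88,575 Hz exceeds it.
Alias = |88,575 − 2×48,000| = |88,575 − 96,000| = 7,425 Hz = 7.425 kHz.

7.425 kHz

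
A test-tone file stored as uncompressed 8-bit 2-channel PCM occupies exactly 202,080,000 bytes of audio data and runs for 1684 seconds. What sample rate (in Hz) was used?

60,000 Hz

Bytes = sample_rate × seconds × bytes_per_sample × channels.
sample_rate = 202,080,000 / (1,684 × 1 × 2) = 202,080,000 / 3,368 = 60,000 Hz.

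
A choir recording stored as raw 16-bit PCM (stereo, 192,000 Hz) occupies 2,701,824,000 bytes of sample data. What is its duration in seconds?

3,518 seconds

Byte rate = 192,000 × 2 × 2 = 768,000 bytes/s.
Duration = 2,701,824,000 / 768,000 = 3,518 s.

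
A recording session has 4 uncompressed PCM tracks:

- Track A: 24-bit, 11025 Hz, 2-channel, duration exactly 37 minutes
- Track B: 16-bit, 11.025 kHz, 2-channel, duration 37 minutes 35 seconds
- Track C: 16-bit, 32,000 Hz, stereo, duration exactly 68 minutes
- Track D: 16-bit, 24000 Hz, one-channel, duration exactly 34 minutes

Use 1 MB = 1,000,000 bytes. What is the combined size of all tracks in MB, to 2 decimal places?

866.46 MB

Track A: exactly 37 minutes = 2,220 s; 11,025 × 2,220 × 3 × 2 = 146,853,000 bytes.
Track B: 37 minutes 35 seconds = 2,255 s; 11,025 × 2,255 × 2 × 2 = 99,445,500 bytes.
Track C: exactly 68 minutes = 4,080 s; 32,000 × 4,080 × 2 × 2 = 522,240,000 bytes.
Track D: exactly 34 minutes = 2,040 s; 24,000 × 2,040 × 2 × 1 = 97,920,000 bytes.
Total = 866,458,500 bytes = 866.46 MB.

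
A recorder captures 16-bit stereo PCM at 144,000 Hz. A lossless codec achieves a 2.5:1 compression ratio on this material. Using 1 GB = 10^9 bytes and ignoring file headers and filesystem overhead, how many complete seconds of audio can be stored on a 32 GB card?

138,888 seconds

Uncompressed byte rate = 144,000 × 2 × 2 = 576,000 bytes/s.
After 2.5:1 compression, effective rate ≈ 230400 bytes/s.
Capacity = 32 × 1,000,000,000 = 32,000,000,000 bytes.
32,000,000,000 / effective rate ≈ 138888.89 s → 138,888 seconds.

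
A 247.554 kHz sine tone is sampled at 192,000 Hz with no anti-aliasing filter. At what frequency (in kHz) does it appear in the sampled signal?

Nyquist = 192,000/2 = 96,000 Hz; 247,554 Hz exceeds it.
Alias = |247,554 − 1×192,000| = |247,554 − 192,000| = 55,554 Hz = 55.554 kHz.

55.554 kHz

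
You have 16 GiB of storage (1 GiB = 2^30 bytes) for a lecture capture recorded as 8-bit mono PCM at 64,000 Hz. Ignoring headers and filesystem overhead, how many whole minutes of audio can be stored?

Uncompressed byte rate = 64,000 × 1 × 1 = 64,000 bytes/s.
Capacity = 16 × 1,073,741,824 = 17,179,869,184 bytes.
17,179,869,184 / 64,000 ≈ 268435.46 s → 4,473 minutes.

4,473 minutes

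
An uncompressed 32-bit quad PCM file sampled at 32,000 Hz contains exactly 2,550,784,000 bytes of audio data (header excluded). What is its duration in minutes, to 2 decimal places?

83.03 minutes

Byte rate = 32,000 × 4 × 4 = 512,000 bytes/s.
Duration = 2,550,784,000 / 512,000 = 4,982 s.
4,982 s / 60 = 83.03 minutes.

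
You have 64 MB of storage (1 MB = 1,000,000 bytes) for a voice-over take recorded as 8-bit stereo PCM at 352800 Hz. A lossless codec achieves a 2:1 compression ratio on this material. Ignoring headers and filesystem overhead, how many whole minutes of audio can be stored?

Uncompressed byte rate = 352,800 × 1 × 2 = 705,600 bytes/s.
After 2:1 compression, effective rate ≈ 352800 bytes/s.
Capacity = 64 × 1,000,000 = 64,000,000 bytes.
64,000,000 / effective rate ≈ 181.41 s → 3 minutes.

3 minutes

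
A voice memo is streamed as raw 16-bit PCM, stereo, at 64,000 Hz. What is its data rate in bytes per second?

Bit rate = 64,000 × 16 × 2 = 2,048,000 bits/s.
2,048,000 / 8 = 256,000 bytes/s.

256,000 bytes/s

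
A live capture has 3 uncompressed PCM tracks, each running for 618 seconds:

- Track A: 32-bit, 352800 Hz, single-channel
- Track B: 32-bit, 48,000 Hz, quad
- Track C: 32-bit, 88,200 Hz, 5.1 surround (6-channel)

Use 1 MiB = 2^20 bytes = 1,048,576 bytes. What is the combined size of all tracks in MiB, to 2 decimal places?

2531.94 MiB

Track A: 352,800 × 618 × 4 × 1 = 872,121,600 bytes.
Track B: 48,000 × 618 × 4 × 4 = 474,624,000 bytes.
Track C: 88,200 × 618 × 4 × 6 = 1,308,182,400 bytes.
Total = 2,654,928,000 bytes = 2531.94 MiB.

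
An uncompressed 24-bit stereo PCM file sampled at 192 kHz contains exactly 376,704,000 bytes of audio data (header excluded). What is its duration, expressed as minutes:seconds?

Byte rate = 192,000 × 3 × 2 = 1,152,000 bytes/s.
Duration = 376,704,000 / 1,152,000 = 327 s.
327 s = 5:27.

5:27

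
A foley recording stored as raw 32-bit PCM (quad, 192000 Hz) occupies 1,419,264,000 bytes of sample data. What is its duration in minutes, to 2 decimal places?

Byte rate = 192,000 × 4 × 4 = 3,072,000 bytes/s.
Duration = 1,419,264,000 / 3,072,000 = 462 s.
462 s / 60 = 7.70 minutes.

7.70 minutes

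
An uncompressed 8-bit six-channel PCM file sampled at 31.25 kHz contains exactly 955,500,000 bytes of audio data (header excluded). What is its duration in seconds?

5,096 seconds

Byte rate = 31,250 × 1 × 6 = 187,500 bytes/s.
Duration = 955,500,000 / 187,500 = 5,096 s.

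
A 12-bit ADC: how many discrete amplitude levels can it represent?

2^12 = 4,096.

4,096 levels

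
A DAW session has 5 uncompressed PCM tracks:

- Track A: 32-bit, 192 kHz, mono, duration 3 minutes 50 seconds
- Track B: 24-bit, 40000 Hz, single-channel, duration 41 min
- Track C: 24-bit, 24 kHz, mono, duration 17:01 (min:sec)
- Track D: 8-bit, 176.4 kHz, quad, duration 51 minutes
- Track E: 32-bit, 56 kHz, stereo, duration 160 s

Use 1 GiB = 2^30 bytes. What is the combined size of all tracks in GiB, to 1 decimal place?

2.6 GiB

Track A: 3 minutes 50 seconds = 230 s; 192,000 × 230 × 4 × 1 = 176,640,000 bytes.
Track B: 41 min = 2,460 s; 40,000 × 2,460 × 3 × 1 = 295,200,000 bytes.
Track C: 17:01 (min:sec) = 1,021 s; 24,000 × 1,021 × 3 × 1 = 73,512,000 bytes.
Track D: 51 minutes = 3,060 s; 176,400 × 3,060 × 1 × 4 = 2,159,136,000 bytes.
Track E: 56,000 × 160 × 4 × 2 = 71,680,000 bytes.
Total = 2,776,168,000 bytes = 2.6 GiB.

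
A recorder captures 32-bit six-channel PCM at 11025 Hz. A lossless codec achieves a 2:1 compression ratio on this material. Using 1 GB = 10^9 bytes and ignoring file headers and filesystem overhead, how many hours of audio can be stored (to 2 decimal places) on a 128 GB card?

268.75 hours

Uncompressed byte rate = 11,025 × 4 × 6 = 264,600 bytes/s.
After 2:1 compression, effective rate ≈ 132300 bytes/s.
Capacity = 128 × 1,000,000,000 = 128,000,000,000 bytes.
128,000,000,000 / effective rate ≈ 967498.11 s → 268.75 hours.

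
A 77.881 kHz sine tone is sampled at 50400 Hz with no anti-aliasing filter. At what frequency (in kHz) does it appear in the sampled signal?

Nyquist = 50,400/2 = 25,200 Hz; 77,881 Hz exceeds it.
Alias = |77,881 − 2×50,400| = |77,881 − 100,800| = 22,919 Hz = 22.919 kHz.

22.919 kHz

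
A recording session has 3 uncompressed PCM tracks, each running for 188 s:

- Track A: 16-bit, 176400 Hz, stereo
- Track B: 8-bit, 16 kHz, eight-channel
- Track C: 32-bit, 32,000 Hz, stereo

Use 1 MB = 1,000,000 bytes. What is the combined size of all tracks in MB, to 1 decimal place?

204.8 MB

Track A: 176,400 × 188 × 2 × 2 = 132,652,800 bytes.
Track B: 16,000 × 188 × 1 × 8 = 24,064,000 bytes.
Track C: 32,000 × 188 × 4 × 2 = 48,128,000 bytes.
Total = 204,844,800 bytes = 204.8 MB.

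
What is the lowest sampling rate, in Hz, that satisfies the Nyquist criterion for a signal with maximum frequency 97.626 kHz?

195,252 Hz

Minimum sample rate = 2 × 97,626 Hz = 195,252 Hz.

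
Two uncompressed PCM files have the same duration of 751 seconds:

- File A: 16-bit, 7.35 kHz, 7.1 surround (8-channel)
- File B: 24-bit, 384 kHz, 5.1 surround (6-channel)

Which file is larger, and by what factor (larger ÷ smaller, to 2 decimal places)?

File B, by a factor of 58.78

File A: 7,350 × 2 × 8 = 117,600 bytes/s.
File B: 384,000 × 3 × 6 = 6,912,000 bytes/s.
File B is larger; ratio = 5,190,912,000 / 88,317,600 = 58.78.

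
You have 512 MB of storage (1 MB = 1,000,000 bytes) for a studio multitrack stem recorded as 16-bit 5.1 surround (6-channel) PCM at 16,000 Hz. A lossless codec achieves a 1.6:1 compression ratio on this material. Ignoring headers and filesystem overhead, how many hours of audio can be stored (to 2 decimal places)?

Uncompressed byte rate = 16,000 × 2 × 6 = 192,000 bytes/s.
After 1.6:1 compression, effective rate ≈ 120000 bytes/s.
Capacity = 512 × 1,000,000 = 512,000,000 bytes.
512,000,000 / effective rate ≈ 4266.67 s → 1.19 hours.

1.19 hours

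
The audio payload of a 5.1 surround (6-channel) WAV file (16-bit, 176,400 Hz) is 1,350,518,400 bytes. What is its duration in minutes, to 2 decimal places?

Byte rate = 176,400 × 2 × 6 = 2,116,800 bytes/s.
Duration = 1,350,518,400 / 2,116,800 = 638 s.
638 s / 60 = 10.63 minutes.

10.63 minutes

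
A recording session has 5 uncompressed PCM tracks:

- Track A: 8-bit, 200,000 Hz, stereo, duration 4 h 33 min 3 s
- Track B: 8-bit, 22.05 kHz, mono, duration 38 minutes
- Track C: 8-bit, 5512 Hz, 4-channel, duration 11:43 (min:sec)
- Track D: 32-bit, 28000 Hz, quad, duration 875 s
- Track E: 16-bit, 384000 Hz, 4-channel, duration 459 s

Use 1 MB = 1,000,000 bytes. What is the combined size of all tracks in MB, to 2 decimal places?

Track A: 4 h 33 min 3 s = 16,383 s; 200,000 × 16,383 × 1 × 2 = 6,553,200,000 bytes.
Track B: 38 minutes = 2,280 s; 22,050 × 2,280 × 1 × 1 = 50,274,000 bytes.
Track C: 11:43 (min:sec) = 703 s; 5,512 × 703 × 1 × 4 = 15,499,744 bytes.
Track D: 28,000 × 875 × 4 × 4 = 392,000,000 bytes.
Track E: 384,000 × 459 × 2 × 4 = 1,410,048,000 bytes.
Total = 8,421,021,744 bytes = 8421.02 MB.

8421.02 MB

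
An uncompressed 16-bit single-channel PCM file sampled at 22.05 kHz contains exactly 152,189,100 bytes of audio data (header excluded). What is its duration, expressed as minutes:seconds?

Byte rate = 22,050 × 2 × 1 = 44,100 bytes/s.
Duration = 152,189,100 / 44,100 = 3,451 s.
3,451 s = 57:31.

57:31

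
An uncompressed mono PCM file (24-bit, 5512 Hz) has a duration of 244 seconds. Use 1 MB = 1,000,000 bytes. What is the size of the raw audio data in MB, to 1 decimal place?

4.0 MB

Bytes = 5,512 samples/s × 244 s × 3 bytes/sample × 1 ch = 4,034,784 bytes.
4,034,784 / 1,000,000 = 4.0 MB.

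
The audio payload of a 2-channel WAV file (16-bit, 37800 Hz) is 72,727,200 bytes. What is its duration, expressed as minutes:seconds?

8:01

Byte rate = 37,800 × 2 × 2 = 151,200 bytes/s.
Duration = 72,727,200 / 151,200 = 481 s.
481 s = 8:01.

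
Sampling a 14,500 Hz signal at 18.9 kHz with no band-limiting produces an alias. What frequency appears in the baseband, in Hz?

Nyquist = 18,900/2 = 9,450 Hz; 14,500 Hz exceeds it.
Alias = |14,500 − 1×18,900| = |14,500 − 18,900| = 4,400 Hz.

4,400 Hz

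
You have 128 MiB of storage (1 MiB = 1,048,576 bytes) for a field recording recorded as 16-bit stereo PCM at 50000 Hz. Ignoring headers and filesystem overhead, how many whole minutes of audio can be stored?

Uncompressed byte rate = 50,000 × 2 × 2 = 200,000 bytes/s.
Capacity = 128 × 1,048,576 = 134,217,728 bytes.
134,217,728 / 200,000 ≈ 671.09 s → 11 minutes.

11 minutes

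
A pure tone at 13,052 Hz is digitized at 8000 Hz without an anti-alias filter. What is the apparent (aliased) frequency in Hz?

Nyquist = 8,000/2 = 4,000 Hz; 13,052 Hz exceeds it.
Alias = |13,052 − 2×8,000| = |13,052 − 16,000| = 2,948 Hz.

2,948 Hz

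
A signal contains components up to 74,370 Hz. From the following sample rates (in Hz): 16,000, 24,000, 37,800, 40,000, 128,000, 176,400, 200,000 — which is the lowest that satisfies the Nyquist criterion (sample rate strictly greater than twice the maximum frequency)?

176,400 Hz

Need sample rate > 2 × 74,370 = 148,740 Hz.
Lowest listed rate above 148,740 Hz is 176,400 Hz.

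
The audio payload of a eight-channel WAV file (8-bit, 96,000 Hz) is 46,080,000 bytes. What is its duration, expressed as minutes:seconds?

1:00

Byte rate = 96,000 × 1 × 8 = 768,000 bytes/s.
Duration = 46,080,000 / 768,000 = 60 s.
60 s = 1:00.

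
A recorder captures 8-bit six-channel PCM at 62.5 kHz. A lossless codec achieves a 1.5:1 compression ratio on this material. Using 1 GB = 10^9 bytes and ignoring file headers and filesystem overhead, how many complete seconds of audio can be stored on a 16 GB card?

Uncompressed byte rate = 62,500 × 1 × 6 = 375,000 bytes/s.
After 1.5:1 compression, effective rate ≈ 250000 bytes/s.
Capacity = 16 × 1,000,000,000 = 16,000,000,000 bytes.
16,000,000,000 / effective rate ≈ 64000 s → 64,000 seconds.

64,000 seconds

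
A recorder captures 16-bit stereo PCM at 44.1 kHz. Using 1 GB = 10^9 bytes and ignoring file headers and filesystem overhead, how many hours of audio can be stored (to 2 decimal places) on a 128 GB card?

Uncompressed byte rate = 44,100 × 2 × 2 = 176,400 bytes/s.
Capacity = 128 × 1,000,000,000 = 128,000,000,000 bytes.
128,000,000,000 / 176,400 ≈ 725623.58 s → 201.56 hours.

201.56 hours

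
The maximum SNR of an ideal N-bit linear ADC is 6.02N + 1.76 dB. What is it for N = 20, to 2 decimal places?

6.02 × 20 + 1.76 = 122.16 dB.

122.16 dB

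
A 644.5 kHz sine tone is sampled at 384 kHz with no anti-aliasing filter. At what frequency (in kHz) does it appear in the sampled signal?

123.5 kHz

Nyquist = 384,000/2 = 192,000 Hz; 644,500 Hz exceeds it.
Alias = |644,500 − 2×384,000| = |644,500 − 768,000| = 123,500 Hz = 123.5 kHz.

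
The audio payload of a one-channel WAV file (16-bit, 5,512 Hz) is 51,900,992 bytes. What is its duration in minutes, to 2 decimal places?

78.47 minutes

Byte rate = 5,512 × 2 × 1 = 11,024 bytes/s.
Duration = 51,900,992 / 11,024 = 4,708 s.
4,708 s / 60 = 78.47 minutes.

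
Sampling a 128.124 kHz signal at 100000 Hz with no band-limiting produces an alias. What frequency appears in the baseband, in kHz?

Nyquist = 100,000/2 = 50,000 Hz; 128,124 Hz exceeds it.
Alias = |128,124 − 1×100,000| = |128,124 − 100,000| = 28,124 Hz = 28.124 kHz.

28.124 kHz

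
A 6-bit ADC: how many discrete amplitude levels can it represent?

64 levels

2^6 = 64.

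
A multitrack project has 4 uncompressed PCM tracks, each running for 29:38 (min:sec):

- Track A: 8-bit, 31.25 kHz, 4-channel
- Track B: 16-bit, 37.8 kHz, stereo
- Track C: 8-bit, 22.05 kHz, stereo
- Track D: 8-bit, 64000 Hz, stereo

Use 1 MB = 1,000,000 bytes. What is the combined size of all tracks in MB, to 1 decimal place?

797.1 MB

29:38 (min:sec) = 1,778 s.
Track A: 31,250 × 1,778 × 1 × 4 = 222,250,000 bytes.
Track B: 37,800 × 1,778 × 2 × 2 = 268,833,600 bytes.
Track C: 22,050 × 1,778 × 1 × 2 = 78,409,800 bytes.
Track D: 64,000 × 1,778 × 1 × 2 = 227,584,000 bytes.
Total = 797,077,400 bytes = 797.1 MB.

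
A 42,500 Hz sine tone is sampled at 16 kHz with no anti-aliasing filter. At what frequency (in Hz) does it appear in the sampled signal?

Nyquist = 16,000/2 = 8,000 Hz; 42,500 Hz exceeds it.
Alias = |42,500 − 3×16,000| = |42,500 − 48,000| = 5,500 Hz.

5,500 Hz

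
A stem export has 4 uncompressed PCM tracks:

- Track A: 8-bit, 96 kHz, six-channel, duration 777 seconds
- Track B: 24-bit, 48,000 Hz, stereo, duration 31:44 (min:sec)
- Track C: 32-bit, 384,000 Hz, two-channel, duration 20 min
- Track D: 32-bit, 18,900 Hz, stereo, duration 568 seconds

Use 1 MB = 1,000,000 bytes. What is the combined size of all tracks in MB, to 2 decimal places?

Track A: 96,000 × 777 × 1 × 6 = 447,552,000 bytes.
Track B: 31:44 (min:sec) = 1,904 s; 48,000 × 1,904 × 3 × 2 = 548,352,000 bytes.
Track C: 20 min = 1,200 s; 384,000 × 1,200 × 4 × 2 = 3,686,400,000 bytes.
Track D: 18,900 × 568 × 4 × 2 = 85,881,600 bytes.
Total = 4,768,185,600 bytes = 4768.19 MB.

4768.19 MB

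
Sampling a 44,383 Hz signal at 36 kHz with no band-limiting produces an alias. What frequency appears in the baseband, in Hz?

8,383 Hz

Nyquist = 36,000/2 = 18,000 Hz; 44,383 Hz exceeds it.
Alias = |44,383 − 1×36,000| = |44,383 − 36,000| = 8,383 Hz.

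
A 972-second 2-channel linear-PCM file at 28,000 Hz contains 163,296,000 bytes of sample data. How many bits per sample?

Bytes per sample = 163,296,000 / (28,000 × 972 × 2) = 163,296,000 / 54,432,000 = 3.
Bit depth = 3 × 8 = 24 bits.

24 bits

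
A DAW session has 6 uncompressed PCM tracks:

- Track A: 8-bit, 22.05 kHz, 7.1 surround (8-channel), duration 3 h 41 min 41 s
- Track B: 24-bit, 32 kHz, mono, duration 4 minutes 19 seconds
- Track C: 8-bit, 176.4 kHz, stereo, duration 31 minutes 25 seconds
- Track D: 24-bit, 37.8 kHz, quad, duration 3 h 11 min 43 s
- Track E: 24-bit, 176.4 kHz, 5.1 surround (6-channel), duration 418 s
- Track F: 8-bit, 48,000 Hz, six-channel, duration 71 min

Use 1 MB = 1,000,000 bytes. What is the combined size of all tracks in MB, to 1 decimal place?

Track A: 3 h 41 min 41 s = 13,301 s; 22,050 × 13,301 × 1 × 8 = 2,346,296,400 bytes.
Track B: 4 minutes 19 seconds = 259 s; 32,000 × 259 × 3 × 1 = 24,864,000 bytes.
Track C: 31 minutes 25 seconds = 1,885 s; 176,400 × 1,885 × 1 × 2 = 665,028,000 bytes.
Track D: 3 h 11 min 43 s = 11,503 s; 37,800 × 11,503 × 3 × 4 = 5,217,760,800 bytes.
Track E: 176,400 × 418 × 3 × 6 = 1,327,233,600 bytes.
Track F: 71 min = 4,260 s; 48,000 × 4,260 × 1 × 6 = 1,226,880,000 bytes.
Total = 10,808,062,800 bytes = 10808.1 MB.

10808.1 MB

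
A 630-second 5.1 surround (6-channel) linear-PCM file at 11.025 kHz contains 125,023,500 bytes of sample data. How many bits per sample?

Bytes per sample = 125,023,500 / (11,025 × 630 × 6) = 125,023,500 / 41,674,500 = 3.
Bit depth = 3 × 8 = 24 bits.

24 bits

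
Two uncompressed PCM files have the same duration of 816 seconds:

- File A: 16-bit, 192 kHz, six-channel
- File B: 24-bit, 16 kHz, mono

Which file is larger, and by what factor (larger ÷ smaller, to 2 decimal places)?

File A: 192,000 × 2 × 6 = 2,304,000 bytes/s.
File B: 16,000 × 3 × 1 = 48,000 bytes/s.
File A is larger; ratio = 1,880,064,000 / 39,168,000 = 48.00.

File A, by a factor of 48.00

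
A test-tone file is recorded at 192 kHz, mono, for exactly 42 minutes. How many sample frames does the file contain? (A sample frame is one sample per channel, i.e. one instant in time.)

483,840,000 sample frames

exactly 42 minutes = 2,520 s.
192,000 samples/s × 2,520 s = 483,840,000 frames.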